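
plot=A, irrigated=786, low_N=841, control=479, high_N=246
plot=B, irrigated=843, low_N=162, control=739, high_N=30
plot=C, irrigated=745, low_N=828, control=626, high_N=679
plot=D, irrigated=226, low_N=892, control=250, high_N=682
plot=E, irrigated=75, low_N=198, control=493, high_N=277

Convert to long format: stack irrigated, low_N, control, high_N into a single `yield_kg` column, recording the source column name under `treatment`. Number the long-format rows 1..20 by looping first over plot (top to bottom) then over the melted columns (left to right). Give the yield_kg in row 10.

20 rows total (5 × 4). Row 10: index ⌊(10-1)/4⌋ = 2 into plot → C; (10-1) mod 4 = 1 into the melted columns → low_N.
So row 10 is (C, low_N, 828); yield_kg = 828.

828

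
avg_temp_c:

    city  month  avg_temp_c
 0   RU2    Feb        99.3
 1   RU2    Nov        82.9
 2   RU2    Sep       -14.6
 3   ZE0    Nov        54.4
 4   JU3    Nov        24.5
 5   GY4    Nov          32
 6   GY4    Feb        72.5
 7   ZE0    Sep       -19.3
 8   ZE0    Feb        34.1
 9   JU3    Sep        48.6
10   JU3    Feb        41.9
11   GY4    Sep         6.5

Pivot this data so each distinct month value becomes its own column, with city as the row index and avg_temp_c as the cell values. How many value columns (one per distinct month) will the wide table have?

3 distinct month values: Feb, Sep, Nov.

3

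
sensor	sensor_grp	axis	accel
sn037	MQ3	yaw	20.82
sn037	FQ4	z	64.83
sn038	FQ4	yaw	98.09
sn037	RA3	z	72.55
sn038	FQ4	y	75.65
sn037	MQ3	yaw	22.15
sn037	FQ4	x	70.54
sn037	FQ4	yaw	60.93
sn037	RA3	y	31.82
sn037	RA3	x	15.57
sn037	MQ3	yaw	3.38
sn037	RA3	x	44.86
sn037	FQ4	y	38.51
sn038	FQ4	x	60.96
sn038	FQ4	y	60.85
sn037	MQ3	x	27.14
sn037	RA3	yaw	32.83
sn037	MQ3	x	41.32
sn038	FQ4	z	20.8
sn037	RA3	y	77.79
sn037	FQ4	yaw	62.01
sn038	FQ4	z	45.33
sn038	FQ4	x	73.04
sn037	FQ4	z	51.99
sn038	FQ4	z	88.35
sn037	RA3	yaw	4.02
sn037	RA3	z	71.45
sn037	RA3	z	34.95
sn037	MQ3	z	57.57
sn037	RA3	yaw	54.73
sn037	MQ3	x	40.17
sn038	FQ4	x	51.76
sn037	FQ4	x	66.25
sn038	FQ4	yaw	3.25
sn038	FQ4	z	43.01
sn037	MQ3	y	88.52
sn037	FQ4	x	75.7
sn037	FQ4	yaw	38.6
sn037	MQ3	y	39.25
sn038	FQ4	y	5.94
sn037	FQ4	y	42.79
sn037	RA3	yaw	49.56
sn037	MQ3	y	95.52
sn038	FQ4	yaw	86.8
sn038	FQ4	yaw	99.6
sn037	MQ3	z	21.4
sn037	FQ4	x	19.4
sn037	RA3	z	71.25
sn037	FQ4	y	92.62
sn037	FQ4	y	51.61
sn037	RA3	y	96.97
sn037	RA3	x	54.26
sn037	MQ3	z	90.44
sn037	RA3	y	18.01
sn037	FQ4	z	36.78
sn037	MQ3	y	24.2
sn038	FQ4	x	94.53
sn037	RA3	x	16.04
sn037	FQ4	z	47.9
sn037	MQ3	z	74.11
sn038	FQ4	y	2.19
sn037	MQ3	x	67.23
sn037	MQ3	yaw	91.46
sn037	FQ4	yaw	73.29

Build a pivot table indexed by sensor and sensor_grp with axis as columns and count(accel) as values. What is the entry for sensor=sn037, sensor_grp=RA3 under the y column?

4

Rows with sensor=sn037, sensor_grp=RA3 and axis=y: accel values are 31.82, 77.79, 96.97, 18.01.
4 rows match — count = 4.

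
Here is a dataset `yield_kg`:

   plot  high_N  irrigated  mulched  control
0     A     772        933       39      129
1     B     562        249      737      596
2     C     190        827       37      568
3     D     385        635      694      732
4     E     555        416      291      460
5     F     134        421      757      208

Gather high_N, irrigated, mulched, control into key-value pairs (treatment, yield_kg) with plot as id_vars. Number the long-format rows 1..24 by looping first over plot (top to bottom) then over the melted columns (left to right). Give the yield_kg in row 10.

827

24 rows total (6 × 4). Row 10: index ⌊(10-1)/4⌋ = 2 into plot → C; (10-1) mod 4 = 1 into the melted columns → irrigated.
So row 10 is (C, irrigated, 827); yield_kg = 827.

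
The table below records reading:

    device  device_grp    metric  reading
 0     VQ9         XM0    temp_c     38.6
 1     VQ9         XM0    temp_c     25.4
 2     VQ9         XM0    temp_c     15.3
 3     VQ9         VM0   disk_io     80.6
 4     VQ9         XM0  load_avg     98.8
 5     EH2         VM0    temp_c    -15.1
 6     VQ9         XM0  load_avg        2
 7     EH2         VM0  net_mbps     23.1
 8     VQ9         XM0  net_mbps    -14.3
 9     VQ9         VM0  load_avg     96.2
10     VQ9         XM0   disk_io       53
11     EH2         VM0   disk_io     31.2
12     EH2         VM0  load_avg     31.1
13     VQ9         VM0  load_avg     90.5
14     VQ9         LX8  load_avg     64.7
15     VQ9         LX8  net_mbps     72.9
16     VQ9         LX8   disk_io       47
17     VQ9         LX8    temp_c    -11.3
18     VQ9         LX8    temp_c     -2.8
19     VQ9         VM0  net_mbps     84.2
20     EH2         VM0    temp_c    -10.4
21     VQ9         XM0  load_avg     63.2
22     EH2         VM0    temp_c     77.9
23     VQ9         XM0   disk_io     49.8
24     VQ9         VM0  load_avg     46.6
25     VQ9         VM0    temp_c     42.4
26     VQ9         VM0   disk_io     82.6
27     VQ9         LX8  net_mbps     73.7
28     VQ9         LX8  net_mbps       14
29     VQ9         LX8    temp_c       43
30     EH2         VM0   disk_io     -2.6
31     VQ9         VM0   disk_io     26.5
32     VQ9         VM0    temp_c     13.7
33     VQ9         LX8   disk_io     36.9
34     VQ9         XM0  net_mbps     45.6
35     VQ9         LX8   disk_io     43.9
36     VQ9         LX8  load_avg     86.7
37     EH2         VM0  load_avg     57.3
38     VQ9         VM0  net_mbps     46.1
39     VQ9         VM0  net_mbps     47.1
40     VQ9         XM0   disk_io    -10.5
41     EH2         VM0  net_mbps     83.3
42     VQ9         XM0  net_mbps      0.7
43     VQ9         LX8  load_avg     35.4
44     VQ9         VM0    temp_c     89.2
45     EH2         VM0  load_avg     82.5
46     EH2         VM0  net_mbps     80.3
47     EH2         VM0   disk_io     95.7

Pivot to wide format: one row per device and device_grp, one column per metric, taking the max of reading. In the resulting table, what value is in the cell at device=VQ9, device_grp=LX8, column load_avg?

86.7

Rows with device=VQ9, device_grp=LX8 and metric=load_avg: reading values are 64.7, 86.7, 35.4.
max(64.7, 86.7, 35.4) = 86.7.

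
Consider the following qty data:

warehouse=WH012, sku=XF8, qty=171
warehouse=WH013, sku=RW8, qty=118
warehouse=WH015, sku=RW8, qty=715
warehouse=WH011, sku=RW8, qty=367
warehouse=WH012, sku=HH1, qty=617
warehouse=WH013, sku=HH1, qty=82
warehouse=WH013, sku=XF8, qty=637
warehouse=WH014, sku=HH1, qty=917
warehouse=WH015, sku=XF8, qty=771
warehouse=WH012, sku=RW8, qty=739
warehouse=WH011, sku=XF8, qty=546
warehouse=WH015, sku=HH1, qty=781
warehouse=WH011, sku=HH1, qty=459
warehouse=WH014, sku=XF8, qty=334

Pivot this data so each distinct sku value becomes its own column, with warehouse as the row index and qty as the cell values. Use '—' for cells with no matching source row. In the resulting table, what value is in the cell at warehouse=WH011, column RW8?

367

The long row with warehouse=WH011, sku=RW8 has qty=367.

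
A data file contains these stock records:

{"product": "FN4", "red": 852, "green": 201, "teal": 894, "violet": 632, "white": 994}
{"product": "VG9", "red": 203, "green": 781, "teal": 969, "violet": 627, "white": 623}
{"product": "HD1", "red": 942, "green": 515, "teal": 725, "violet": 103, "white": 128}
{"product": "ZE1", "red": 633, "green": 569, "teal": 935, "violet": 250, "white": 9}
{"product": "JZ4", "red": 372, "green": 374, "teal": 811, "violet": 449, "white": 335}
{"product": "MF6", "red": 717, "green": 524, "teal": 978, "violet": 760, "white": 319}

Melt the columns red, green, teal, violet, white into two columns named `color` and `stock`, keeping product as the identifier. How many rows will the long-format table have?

30

6 product values × 5 melted columns = 30 rows.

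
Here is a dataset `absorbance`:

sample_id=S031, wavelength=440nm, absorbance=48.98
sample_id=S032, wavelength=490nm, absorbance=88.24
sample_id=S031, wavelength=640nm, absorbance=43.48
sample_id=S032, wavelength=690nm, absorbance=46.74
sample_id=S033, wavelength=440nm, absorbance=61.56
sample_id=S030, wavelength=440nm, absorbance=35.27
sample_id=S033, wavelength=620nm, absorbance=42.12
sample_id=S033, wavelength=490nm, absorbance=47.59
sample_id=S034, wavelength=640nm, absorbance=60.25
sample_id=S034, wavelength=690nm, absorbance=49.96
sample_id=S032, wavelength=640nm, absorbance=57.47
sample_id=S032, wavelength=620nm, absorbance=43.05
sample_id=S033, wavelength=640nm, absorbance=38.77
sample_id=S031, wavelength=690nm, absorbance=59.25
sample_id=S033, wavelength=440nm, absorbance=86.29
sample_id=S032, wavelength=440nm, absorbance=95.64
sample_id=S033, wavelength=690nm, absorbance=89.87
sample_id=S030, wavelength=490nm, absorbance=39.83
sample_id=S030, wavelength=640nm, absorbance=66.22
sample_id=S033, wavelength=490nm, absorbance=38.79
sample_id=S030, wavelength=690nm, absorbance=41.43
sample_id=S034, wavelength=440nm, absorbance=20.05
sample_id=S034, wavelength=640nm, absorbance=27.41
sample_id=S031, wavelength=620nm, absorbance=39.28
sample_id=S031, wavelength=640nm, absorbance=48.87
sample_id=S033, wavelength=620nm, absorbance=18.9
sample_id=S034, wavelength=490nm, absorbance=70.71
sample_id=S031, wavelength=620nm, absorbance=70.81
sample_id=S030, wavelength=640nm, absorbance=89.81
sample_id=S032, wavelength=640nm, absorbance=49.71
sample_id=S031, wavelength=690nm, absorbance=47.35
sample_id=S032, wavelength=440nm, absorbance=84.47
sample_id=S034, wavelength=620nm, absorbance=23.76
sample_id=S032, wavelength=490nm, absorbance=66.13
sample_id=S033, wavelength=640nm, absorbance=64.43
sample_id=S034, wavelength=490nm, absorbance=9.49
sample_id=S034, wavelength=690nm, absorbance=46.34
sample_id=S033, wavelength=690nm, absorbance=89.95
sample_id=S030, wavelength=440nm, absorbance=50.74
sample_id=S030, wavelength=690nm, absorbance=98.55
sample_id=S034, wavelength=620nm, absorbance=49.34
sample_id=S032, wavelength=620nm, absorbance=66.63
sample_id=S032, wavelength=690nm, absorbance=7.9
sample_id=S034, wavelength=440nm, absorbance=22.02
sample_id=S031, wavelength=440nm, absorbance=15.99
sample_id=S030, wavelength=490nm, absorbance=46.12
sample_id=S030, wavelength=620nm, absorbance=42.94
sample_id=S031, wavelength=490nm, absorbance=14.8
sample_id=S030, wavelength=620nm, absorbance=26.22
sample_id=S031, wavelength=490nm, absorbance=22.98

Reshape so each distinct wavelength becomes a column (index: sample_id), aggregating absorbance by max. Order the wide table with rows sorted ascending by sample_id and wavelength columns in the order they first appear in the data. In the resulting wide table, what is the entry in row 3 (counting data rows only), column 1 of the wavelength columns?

With rows sorted ascending by sample_id, row 3 is sample_id=S032. wavelength columns in first-appearance order: 440nm, 490nm, 640nm, 690nm, 620nm; column 1 is 440nm.
Long rows with sample_id=S032, wavelength=440nm: max(95.64, 84.47) = 95.64.

95.64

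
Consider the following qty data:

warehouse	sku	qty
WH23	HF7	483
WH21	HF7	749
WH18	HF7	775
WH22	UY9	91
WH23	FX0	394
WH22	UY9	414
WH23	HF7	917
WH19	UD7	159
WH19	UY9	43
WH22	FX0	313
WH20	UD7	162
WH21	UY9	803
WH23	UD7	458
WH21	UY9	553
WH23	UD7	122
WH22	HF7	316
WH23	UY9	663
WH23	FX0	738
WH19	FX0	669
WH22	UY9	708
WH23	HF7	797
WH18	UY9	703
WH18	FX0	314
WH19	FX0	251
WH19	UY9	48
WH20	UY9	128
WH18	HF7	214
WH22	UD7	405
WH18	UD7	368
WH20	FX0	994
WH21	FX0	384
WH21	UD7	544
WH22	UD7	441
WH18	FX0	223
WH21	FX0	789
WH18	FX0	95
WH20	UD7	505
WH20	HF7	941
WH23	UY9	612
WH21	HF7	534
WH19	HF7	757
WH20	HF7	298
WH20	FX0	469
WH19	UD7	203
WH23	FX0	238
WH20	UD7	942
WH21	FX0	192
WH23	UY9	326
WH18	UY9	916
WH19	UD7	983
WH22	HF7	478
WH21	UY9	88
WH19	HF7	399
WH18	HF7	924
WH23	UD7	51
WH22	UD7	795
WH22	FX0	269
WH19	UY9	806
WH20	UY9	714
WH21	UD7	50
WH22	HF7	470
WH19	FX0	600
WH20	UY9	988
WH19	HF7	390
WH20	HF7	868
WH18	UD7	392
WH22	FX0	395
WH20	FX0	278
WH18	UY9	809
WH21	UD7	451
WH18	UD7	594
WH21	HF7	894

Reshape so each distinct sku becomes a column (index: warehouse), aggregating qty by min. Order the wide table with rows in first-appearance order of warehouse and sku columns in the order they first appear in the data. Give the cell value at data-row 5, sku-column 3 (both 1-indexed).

251

With rows in first-appearance order of warehouse, row 5 is warehouse=WH19. sku columns in first-appearance order: HF7, UY9, FX0, UD7; column 3 is FX0.
Long rows with warehouse=WH19, sku=FX0: min(669, 251, 600) = 251.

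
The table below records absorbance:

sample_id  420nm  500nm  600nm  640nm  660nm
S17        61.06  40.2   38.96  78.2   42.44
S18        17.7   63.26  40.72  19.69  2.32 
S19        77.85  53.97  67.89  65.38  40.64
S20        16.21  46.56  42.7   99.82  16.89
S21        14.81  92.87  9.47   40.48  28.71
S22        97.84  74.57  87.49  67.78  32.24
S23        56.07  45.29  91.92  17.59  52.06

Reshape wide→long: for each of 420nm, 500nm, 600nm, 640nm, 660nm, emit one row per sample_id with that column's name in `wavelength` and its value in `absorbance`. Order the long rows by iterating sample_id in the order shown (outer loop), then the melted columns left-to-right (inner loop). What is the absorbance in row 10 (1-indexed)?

2.32

35 rows total (7 × 5). Row 10: index ⌊(10-1)/5⌋ = 1 into sample_id → S18; (10-1) mod 5 = 4 into the melted columns → 660nm.
So row 10 is (S18, 660nm, 2.32); absorbance = 2.32.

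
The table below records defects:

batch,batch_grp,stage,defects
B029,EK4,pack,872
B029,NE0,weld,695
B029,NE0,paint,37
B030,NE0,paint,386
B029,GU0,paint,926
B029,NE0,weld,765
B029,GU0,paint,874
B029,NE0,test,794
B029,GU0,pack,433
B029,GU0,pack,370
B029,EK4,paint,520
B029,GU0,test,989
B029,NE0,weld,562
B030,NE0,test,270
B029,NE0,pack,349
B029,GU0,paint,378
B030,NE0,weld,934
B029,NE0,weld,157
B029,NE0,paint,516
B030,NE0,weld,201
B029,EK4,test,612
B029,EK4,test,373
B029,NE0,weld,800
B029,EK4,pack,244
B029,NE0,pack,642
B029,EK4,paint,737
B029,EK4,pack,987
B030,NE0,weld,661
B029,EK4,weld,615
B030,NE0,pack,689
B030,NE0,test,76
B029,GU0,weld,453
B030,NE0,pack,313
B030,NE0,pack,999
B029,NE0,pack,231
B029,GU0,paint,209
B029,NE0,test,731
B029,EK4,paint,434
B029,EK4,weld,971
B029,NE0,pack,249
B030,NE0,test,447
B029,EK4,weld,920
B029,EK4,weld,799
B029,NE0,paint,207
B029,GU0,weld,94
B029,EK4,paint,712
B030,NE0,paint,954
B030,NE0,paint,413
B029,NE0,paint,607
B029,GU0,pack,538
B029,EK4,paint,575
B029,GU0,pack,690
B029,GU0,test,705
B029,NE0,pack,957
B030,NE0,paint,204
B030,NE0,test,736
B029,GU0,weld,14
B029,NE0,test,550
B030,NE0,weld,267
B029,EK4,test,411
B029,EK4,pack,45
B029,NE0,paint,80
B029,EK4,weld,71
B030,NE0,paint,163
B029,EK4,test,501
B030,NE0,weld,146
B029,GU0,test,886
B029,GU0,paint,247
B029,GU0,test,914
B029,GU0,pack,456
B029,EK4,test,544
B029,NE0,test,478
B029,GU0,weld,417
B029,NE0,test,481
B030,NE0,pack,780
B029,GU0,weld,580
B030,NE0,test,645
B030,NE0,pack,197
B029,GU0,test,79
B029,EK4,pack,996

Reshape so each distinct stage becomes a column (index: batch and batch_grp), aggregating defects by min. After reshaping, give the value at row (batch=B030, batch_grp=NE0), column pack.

197

Rows with batch=B030, batch_grp=NE0 and stage=pack: defects values are 689, 313, 999, 780, 197.
min(689, 313, 999, 780, 197) = 197.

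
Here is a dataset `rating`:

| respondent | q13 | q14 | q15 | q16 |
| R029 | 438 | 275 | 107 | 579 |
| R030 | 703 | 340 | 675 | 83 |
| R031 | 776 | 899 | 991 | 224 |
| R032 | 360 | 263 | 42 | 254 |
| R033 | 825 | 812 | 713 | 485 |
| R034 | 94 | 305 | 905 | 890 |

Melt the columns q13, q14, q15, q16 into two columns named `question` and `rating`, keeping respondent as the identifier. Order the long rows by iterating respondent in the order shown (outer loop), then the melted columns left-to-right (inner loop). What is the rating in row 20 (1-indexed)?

24 rows total (6 × 4). Row 20: index ⌊(20-1)/4⌋ = 4 into respondent → R033; (20-1) mod 4 = 3 into the melted columns → q16.
So row 20 is (R033, q16, 485); rating = 485.

485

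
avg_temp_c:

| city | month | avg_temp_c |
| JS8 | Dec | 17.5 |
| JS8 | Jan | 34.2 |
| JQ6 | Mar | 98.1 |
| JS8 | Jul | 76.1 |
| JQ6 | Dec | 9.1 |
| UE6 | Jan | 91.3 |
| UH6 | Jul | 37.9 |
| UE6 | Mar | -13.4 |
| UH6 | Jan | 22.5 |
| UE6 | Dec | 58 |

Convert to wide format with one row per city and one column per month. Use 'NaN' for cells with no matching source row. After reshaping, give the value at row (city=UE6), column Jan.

The long row with city=UE6, month=Jan has avg_temp_c=91.3.

91.3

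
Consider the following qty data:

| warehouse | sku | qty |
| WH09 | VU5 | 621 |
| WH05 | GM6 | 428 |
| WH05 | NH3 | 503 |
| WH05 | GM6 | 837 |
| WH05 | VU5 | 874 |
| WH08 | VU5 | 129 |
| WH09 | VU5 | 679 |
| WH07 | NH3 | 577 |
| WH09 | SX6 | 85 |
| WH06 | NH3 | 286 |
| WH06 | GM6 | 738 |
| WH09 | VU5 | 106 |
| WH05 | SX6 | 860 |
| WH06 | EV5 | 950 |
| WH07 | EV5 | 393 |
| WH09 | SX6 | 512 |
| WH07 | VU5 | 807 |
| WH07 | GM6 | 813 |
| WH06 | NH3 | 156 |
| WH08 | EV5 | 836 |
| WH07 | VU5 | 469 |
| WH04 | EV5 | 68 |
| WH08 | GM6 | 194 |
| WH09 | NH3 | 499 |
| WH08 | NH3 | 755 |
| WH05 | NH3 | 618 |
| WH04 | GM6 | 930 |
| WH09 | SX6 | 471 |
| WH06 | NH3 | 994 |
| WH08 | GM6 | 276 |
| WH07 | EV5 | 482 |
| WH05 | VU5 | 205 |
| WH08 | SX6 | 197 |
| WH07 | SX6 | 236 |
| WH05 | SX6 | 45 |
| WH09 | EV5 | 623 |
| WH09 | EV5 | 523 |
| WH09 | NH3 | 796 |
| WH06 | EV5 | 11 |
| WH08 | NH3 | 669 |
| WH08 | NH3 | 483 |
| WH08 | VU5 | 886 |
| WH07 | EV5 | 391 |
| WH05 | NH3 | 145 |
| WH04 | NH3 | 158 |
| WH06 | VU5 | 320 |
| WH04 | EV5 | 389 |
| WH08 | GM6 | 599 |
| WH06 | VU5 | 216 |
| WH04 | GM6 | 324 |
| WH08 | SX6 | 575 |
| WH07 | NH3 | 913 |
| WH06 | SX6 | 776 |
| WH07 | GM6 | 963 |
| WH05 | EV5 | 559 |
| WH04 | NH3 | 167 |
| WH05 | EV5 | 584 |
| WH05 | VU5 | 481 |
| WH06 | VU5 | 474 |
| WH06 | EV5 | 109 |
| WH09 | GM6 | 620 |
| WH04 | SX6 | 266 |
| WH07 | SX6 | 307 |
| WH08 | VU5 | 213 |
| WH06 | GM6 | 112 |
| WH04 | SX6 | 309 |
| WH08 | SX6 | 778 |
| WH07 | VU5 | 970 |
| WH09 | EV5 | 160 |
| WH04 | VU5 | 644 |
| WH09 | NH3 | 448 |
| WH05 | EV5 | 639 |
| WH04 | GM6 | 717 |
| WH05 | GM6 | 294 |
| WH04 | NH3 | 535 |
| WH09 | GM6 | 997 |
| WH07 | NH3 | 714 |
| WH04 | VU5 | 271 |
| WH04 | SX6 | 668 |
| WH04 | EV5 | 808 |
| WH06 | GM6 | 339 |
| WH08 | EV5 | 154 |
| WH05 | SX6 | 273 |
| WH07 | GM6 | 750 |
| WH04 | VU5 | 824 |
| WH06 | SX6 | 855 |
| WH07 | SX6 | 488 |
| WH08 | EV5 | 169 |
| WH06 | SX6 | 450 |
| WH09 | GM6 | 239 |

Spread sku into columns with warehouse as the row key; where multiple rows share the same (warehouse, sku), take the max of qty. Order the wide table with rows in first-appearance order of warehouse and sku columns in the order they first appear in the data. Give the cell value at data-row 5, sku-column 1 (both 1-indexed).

With rows in first-appearance order of warehouse, row 5 is warehouse=WH06. sku columns in first-appearance order: VU5, GM6, NH3, SX6, EV5; column 1 is VU5.
Long rows with warehouse=WH06, sku=VU5: max(320, 216, 474) = 474.

474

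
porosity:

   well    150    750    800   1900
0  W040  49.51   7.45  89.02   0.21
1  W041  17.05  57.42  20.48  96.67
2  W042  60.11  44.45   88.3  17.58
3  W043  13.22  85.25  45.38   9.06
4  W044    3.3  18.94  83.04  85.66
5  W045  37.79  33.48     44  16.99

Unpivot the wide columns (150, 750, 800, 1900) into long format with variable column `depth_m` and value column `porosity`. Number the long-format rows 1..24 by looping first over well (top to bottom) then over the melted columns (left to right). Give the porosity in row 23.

24 rows total (6 × 4). Row 23: index ⌊(23-1)/4⌋ = 5 into well → W045; (23-1) mod 4 = 2 into the melted columns → 800.
So row 23 is (W045, 800, 44); porosity = 44.

44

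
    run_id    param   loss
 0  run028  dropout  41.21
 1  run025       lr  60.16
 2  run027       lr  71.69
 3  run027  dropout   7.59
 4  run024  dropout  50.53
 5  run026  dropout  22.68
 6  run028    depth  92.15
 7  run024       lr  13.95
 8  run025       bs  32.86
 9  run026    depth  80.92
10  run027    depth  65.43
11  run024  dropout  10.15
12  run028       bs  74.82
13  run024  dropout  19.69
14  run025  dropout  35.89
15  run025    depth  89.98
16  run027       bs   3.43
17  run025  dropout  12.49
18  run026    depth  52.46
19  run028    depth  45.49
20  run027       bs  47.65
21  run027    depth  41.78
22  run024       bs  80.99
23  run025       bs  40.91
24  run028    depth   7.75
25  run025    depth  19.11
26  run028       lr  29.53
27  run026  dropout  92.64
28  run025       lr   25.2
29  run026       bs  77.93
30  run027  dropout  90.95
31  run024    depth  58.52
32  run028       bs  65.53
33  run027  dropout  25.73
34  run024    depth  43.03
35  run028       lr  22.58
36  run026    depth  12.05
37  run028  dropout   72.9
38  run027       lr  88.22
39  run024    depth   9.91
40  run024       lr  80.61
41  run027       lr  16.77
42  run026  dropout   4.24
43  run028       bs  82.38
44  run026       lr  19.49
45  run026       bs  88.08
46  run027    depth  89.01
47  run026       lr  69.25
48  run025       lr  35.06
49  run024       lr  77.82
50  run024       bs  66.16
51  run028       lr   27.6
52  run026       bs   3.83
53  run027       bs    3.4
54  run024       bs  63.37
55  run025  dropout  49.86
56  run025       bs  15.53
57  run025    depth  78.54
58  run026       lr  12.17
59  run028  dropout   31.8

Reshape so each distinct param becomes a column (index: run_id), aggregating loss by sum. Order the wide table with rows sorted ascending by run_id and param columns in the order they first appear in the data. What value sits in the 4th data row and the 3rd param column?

With rows sorted ascending by run_id, row 4 is run_id=run027. param columns in first-appearance order: dropout, lr, depth, bs; column 3 is depth.
Long rows with run_id=run027, param=depth: 65.43 + 41.78 + 89.01 = 196.22.

196.22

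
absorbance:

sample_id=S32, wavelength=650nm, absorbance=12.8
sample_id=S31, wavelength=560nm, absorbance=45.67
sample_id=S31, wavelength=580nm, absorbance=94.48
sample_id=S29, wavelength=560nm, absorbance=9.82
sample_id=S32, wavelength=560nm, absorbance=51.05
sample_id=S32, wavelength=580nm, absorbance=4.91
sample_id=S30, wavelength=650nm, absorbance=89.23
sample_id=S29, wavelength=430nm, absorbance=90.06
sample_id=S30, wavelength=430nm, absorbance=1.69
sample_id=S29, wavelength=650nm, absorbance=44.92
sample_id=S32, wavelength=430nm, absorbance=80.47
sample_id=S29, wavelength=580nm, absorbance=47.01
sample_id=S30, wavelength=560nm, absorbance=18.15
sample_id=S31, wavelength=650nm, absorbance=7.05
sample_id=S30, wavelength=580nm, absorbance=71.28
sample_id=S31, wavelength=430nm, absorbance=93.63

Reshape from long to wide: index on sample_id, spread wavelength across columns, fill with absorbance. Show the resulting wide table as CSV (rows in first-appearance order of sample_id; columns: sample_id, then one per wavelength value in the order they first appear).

Columns: sample_id plus the 4 distinct wavelength values (650nm, 560nm, 580nm, 430nm).
For example, row S32 column 650nm takes absorbance=12.8 from the long row (S32, 650nm).

sample_id,650nm,560nm,580nm,430nm
S32,12.8,51.05,4.91,80.47
S31,7.05,45.67,94.48,93.63
S29,44.92,9.82,47.01,90.06
S30,89.23,18.15,71.28,1.69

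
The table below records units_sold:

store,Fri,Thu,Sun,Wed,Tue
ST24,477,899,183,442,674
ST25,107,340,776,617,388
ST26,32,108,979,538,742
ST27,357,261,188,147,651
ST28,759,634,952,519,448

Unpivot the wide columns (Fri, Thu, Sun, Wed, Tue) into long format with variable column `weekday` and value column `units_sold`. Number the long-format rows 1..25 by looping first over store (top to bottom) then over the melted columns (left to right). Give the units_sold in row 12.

108

25 rows total (5 × 5). Row 12: index ⌊(12-1)/5⌋ = 2 into store → ST26; (12-1) mod 5 = 1 into the melted columns → Thu.
So row 12 is (ST26, Thu, 108); units_sold = 108.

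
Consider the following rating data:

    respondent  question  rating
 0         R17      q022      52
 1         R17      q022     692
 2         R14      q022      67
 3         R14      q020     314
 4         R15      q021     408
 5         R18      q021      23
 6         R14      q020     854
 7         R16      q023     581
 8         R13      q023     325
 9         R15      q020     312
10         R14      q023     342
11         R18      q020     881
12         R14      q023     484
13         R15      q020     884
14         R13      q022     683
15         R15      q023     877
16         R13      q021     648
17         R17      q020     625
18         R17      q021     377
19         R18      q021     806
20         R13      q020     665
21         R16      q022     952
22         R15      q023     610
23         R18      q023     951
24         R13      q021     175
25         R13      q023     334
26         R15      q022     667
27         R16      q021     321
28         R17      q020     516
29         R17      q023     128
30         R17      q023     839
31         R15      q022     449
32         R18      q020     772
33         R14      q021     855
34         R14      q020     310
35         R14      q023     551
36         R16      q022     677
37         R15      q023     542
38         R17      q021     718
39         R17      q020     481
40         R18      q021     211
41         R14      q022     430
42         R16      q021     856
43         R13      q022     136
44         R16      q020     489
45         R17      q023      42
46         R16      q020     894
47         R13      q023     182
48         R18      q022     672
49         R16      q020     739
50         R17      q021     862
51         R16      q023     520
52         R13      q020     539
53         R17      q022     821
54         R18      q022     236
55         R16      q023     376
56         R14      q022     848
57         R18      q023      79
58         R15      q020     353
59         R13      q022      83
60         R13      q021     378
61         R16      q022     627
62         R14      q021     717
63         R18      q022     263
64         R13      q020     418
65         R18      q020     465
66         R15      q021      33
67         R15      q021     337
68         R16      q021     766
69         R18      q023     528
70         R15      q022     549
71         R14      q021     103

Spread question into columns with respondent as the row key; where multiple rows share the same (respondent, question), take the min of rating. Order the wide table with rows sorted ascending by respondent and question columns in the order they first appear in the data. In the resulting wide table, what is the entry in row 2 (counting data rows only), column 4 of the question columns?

With rows sorted ascending by respondent, row 2 is respondent=R14. question columns in first-appearance order: q022, q020, q021, q023; column 4 is q023.
Long rows with respondent=R14, question=q023: min(342, 484, 551) = 342.

342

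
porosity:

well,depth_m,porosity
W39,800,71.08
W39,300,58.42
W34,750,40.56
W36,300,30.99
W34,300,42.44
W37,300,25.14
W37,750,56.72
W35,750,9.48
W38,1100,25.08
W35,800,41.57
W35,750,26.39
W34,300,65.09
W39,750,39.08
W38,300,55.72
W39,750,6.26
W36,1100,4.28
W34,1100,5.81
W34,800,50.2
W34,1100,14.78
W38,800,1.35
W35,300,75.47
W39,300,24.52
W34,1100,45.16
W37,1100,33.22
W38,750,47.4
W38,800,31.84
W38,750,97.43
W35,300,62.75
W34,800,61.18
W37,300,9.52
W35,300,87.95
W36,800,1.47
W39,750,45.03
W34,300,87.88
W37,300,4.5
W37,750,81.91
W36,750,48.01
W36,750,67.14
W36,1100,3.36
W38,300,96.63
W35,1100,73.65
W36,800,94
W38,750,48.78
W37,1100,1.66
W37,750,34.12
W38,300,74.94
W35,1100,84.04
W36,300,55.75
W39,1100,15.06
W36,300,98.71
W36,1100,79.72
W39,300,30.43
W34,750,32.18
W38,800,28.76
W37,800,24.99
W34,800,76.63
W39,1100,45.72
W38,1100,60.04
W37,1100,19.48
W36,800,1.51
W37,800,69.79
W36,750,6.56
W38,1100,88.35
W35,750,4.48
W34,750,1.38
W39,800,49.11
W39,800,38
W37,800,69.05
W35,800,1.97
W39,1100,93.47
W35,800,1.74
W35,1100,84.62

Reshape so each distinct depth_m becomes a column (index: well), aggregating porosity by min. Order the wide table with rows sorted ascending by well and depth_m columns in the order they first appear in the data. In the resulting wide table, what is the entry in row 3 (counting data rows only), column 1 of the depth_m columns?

1.47

With rows sorted ascending by well, row 3 is well=W36. depth_m columns in first-appearance order: 800, 300, 750, 1100; column 1 is 800.
Long rows with well=W36, depth_m=800: min(1.47, 94, 1.51) = 1.47.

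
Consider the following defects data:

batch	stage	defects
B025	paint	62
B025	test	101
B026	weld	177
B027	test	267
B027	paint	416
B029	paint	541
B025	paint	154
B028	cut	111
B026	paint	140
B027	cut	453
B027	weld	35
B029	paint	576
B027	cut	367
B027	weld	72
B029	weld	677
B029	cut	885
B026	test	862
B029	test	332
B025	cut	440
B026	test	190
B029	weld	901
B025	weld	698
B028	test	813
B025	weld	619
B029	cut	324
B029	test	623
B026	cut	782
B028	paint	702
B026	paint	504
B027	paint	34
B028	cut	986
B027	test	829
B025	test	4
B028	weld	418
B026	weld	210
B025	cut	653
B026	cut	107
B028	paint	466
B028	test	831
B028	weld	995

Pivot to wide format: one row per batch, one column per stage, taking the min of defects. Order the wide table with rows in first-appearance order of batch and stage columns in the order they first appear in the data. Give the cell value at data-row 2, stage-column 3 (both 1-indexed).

With rows in first-appearance order of batch, row 2 is batch=B026. stage columns in first-appearance order: paint, test, weld, cut; column 3 is weld.
Long rows with batch=B026, stage=weld: min(177, 210) = 177.

177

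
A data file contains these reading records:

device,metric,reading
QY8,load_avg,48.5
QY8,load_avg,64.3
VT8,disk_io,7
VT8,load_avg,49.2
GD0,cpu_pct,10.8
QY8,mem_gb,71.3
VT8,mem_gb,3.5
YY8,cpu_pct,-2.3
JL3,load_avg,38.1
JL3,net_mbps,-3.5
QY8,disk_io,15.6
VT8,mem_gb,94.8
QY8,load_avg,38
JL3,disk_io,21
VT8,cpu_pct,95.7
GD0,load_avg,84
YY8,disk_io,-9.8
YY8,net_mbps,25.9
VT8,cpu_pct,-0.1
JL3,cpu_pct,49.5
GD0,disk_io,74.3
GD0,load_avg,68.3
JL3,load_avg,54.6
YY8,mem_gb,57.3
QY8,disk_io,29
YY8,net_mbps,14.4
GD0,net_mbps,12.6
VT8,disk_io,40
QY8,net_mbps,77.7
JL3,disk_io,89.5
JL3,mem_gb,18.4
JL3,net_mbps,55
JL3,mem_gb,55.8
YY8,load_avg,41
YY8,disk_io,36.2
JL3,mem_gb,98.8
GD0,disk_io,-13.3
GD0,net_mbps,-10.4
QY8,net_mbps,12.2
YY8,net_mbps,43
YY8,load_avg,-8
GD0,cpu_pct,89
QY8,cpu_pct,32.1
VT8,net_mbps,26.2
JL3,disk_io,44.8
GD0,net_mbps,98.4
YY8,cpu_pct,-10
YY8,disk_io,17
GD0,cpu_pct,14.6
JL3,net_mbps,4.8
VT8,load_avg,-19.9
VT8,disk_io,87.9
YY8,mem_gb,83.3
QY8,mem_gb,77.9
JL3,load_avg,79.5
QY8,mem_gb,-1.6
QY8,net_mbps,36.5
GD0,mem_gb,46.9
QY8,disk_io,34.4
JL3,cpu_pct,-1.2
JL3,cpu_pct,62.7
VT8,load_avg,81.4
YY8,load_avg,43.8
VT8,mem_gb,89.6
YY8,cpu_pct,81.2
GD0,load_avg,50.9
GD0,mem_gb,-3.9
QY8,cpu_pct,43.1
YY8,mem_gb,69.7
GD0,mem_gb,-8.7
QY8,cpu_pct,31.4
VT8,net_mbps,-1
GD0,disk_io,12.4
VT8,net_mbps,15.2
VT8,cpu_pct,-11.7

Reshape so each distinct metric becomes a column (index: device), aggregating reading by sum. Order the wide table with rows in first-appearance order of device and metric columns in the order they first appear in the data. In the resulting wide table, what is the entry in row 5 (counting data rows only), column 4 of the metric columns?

173

With rows in first-appearance order of device, row 5 is device=JL3. metric columns in first-appearance order: load_avg, disk_io, cpu_pct, mem_gb, net_mbps; column 4 is mem_gb.
Long rows with device=JL3, metric=mem_gb: 18.4 + 55.8 + 98.8 = 173.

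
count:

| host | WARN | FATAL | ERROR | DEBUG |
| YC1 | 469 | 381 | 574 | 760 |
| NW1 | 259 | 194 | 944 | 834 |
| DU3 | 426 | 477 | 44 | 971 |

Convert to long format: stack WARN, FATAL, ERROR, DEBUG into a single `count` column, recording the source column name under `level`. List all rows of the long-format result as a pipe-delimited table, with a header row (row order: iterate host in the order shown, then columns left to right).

| host | level | count |
| YC1 | WARN | 469 |
| YC1 | FATAL | 381 |
| YC1 | ERROR | 574 |
| YC1 | DEBUG | 760 |
| NW1 | WARN | 259 |
| NW1 | FATAL | 194 |
| NW1 | ERROR | 944 |
| NW1 | DEBUG | 834 |
| DU3 | WARN | 426 |
| DU3 | FATAL | 477 |
| DU3 | ERROR | 44 |
| DU3 | DEBUG | 971 |

Each (host, column) pair becomes one row: 3 × 4 = 12 rows.
For example, (YC1, WARN) → count=469.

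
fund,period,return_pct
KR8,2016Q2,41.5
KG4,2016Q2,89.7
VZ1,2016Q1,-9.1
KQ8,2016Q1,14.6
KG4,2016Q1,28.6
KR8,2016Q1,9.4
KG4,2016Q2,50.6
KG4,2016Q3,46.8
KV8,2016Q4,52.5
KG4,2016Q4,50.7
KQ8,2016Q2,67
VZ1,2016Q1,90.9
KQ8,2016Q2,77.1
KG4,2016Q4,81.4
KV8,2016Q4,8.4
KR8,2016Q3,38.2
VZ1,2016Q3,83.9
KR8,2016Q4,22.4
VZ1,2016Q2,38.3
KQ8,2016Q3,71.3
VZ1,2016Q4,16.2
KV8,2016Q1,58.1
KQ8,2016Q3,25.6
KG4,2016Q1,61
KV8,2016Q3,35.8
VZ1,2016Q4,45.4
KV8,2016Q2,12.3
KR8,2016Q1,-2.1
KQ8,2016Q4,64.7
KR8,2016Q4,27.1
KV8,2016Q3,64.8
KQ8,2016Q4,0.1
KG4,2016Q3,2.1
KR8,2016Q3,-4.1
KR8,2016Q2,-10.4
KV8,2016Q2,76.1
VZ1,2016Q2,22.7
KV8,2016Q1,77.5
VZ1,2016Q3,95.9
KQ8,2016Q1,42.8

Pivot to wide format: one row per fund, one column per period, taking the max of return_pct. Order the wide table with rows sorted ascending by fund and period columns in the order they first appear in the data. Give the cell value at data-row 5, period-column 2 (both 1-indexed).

With rows sorted ascending by fund, row 5 is fund=VZ1. period columns in first-appearance order: 2016Q2, 2016Q1, 2016Q3, 2016Q4; column 2 is 2016Q1.
Long rows with fund=VZ1, period=2016Q1: max(-9.1, 90.9) = 90.9.

90.9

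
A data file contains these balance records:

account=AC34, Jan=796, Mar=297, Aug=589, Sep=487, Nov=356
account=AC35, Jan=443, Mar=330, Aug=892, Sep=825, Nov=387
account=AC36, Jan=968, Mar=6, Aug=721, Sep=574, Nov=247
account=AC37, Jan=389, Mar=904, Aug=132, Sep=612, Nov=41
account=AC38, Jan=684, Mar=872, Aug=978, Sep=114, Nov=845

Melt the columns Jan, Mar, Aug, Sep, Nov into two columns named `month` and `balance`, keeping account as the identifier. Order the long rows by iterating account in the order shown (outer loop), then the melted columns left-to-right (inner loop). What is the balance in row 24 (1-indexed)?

25 rows total (5 × 5). Row 24: index ⌊(24-1)/5⌋ = 4 into account → AC38; (24-1) mod 5 = 3 into the melted columns → Sep.
So row 24 is (AC38, Sep, 114); balance = 114.

114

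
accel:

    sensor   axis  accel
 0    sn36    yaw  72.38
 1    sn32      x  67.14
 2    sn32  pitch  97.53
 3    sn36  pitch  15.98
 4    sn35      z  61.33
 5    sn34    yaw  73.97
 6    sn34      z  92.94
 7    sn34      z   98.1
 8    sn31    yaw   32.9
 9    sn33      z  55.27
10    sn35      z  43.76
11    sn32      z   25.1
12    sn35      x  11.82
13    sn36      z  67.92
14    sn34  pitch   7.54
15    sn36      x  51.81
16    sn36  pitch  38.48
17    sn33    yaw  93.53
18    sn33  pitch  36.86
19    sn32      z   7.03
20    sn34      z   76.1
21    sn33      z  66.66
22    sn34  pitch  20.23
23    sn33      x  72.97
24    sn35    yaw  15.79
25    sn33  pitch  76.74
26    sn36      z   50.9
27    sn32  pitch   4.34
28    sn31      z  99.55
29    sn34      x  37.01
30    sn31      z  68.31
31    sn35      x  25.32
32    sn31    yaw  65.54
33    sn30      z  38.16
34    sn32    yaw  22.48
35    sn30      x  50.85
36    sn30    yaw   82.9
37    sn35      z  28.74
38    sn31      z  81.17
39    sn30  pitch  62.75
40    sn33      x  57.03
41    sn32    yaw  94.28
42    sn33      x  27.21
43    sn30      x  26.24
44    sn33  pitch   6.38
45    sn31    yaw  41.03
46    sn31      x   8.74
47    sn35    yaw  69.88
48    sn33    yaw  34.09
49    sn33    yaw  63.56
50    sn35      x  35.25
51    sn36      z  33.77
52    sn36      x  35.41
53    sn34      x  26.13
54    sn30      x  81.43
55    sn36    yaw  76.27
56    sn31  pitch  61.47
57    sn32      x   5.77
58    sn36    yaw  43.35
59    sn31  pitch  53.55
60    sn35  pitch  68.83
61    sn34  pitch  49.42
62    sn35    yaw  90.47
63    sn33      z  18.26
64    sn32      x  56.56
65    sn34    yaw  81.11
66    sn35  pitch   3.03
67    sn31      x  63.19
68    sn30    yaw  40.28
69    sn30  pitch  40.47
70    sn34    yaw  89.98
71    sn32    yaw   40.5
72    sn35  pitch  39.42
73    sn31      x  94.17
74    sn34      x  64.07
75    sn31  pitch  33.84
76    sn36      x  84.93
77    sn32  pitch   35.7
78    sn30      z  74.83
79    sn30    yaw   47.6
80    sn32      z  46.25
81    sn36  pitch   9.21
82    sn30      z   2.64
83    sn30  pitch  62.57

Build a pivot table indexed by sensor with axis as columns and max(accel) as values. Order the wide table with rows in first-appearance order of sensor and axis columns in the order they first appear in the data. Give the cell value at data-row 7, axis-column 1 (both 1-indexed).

With rows in first-appearance order of sensor, row 7 is sensor=sn30. axis columns in first-appearance order: yaw, x, pitch, z; column 1 is yaw.
Long rows with sensor=sn30, axis=yaw: max(82.9, 40.28, 47.6) = 82.9.

82.9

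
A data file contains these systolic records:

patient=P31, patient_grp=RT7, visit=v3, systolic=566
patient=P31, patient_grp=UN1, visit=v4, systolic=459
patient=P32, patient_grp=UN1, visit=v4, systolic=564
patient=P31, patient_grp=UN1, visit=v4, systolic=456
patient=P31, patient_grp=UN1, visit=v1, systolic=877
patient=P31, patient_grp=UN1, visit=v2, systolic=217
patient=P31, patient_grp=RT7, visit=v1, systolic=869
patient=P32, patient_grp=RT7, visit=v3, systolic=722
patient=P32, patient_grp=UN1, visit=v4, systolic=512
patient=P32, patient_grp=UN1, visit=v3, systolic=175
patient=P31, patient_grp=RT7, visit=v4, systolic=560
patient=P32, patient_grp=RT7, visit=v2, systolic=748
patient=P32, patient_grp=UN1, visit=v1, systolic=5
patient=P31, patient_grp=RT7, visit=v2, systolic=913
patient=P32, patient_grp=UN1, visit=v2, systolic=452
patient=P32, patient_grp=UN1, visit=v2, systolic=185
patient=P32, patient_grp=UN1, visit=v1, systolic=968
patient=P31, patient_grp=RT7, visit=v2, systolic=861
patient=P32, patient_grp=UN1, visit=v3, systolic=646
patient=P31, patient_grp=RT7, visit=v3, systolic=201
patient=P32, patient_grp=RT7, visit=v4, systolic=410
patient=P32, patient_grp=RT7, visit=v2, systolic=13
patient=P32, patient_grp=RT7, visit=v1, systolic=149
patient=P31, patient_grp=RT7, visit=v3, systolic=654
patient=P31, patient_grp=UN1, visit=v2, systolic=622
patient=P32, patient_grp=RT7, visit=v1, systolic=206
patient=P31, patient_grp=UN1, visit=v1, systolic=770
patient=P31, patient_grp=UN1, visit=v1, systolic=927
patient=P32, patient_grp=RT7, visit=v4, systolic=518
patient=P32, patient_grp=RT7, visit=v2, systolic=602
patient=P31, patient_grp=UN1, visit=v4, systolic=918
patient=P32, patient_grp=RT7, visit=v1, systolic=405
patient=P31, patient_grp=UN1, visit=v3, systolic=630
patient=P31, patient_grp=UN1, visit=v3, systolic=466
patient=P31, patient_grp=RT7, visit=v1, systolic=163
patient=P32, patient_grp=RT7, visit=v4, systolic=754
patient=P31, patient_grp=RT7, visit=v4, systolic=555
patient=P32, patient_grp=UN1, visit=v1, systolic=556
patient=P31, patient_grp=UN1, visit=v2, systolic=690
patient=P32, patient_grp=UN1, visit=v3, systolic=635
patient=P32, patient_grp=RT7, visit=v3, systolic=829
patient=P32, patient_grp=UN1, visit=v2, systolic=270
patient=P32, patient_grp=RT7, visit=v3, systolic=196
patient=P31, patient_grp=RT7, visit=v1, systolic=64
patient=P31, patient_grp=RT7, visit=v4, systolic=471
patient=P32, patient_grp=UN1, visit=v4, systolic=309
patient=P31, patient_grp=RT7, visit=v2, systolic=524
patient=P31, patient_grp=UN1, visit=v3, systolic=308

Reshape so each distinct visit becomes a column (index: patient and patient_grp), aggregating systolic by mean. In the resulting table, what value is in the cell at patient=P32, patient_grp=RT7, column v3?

Rows with patient=P32, patient_grp=RT7 and visit=v3: systolic values are 722, 829, 196.
(722 + 829 + 196) / 3 = 582.33.

582.33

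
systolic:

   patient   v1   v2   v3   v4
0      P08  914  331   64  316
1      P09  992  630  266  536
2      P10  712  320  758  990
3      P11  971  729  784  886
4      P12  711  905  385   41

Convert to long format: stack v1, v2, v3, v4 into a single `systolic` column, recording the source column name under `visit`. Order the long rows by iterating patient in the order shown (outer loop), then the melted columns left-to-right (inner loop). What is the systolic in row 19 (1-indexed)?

385

20 rows total (5 × 4). Row 19: index ⌊(19-1)/4⌋ = 4 into patient → P12; (19-1) mod 4 = 2 into the melted columns → v3.
So row 19 is (P12, v3, 385); systolic = 385.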